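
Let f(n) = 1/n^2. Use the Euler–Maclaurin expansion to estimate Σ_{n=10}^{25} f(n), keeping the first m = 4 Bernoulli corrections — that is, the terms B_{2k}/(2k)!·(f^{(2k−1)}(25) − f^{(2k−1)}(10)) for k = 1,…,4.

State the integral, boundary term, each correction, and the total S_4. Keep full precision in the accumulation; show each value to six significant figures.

The integral term ∫_10^25 1/x^2 dx = 0.0600000.
Boundary: ½(f(10) + f(25)) = ½(0.0100000 + 0.00160000) = 0.00580000.
So far: 0.0658000.
Correction k=1: B_{2}/2! · (f^{(1)}(25) − f^{(1)}(10)) = 1/12 · (-0.000128000 − (-0.00200000)) = 0.000156000.
After k=1: 0.0659560.
Correction k=2: B_{4}/4! · (f^{(3)}(25) − f^{(3)}(10)) = −1/720 · (-2.45760e-06 − (-0.000240000)) = -3.29920e-07.
After k=2: 0.0659557.
Correction k=3: B_{6}/6! · (f^{(5)}(25) − f^{(5)}(10)) = 1/30240 · (-1.17965e-07 − (-7.20000e-05)) = 2.37705e-09.
After k=3: 0.0659557.
Correction k=4: B_{8}/8! · (f^{(7)}(25) − f^{(7)}(10)) = −1/1209600 · (-1.05696e-08 − (-4.03200e-05)) = -3.33246e-11.

S_4 ≈ 0.0659557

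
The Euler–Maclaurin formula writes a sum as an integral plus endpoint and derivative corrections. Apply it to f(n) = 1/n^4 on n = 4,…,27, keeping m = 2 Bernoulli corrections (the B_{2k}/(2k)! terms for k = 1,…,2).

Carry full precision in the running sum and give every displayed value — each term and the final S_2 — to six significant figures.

S_2 ≈ 0.00746079

The integral term ∫_4^27 1/x^4 dx = 0.00519140.
Endpoint term: (f(4) + f(27))/2 = (0.00390625 + 1.88168e-06)/2 = 0.00195407.
Running total after boundary: 0.00714546.
Correction k=1: B_{2}/2! · (f^{(1)}(27) − f^{(1)}(4)) = 1/12 · (-2.78767e-07 − (-0.00390625)) = 0.000325498.
Partial sum through k=1: 0.00747096.
Correction k=2: B_{4}/4! · (f^{(3)}(27) − f^{(3)}(4)) = −1/720 · (-1.14719e-08 − (-0.00732422)) = -1.01725e-05.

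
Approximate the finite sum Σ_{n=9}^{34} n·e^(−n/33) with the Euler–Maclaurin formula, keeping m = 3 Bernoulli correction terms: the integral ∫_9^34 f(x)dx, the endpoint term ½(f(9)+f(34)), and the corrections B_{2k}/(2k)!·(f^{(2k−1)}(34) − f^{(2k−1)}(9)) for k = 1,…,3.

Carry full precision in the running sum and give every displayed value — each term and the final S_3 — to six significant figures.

S_3 ≈ 275.505

The integral term ∫_9^34 x·e^(−x/33) dx = 266.059.
Endpoint term: (f(9) + f(34))/2 = (6.85170 + 12.1346)/2 = 9.49313.
So far: 275.552.
Correction k=1: B_{2}/2! · (f^{(1)}(34) − f^{(1)}(9)) = 1/12 · (-0.0108151 − 0.553673) = -0.0470407.
Partial sum through k=1: 275.505.
Correction k=2: B_{4}/4! · (f^{(3)}(34) − f^{(3)}(9)) = −1/720 · (0.000645530 − 0.00190659) = 1.75147e-06.
Partial sum through k=2: 275.505.
Correction k=3: B_{6}/6! · (f^{(5)}(34) − f^{(5)}(9)) = 1/30240 · (1.19467e-06 − 3.03467e-06) = -6.08466e-11.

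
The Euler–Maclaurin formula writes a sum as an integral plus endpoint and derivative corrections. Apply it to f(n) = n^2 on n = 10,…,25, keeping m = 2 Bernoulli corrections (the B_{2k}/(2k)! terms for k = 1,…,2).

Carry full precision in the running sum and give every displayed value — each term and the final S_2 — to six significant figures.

The integral term ∫_10^25 x^2 dx = 4875.00.
Endpoint term: (f(10) + f(25))/2 = (100.000 + 625.000)/2 = 362.500.
Integral + boundary = 5237.50.
Order-1 term: 1/12 · (50.0000 − 20.0000) = 2.50000.
Running total after k=1: 5240.00.
Order-2 term: −1/720 · (0.00000 − 0.00000) = 0.00000.

S_2 ≈ 5240.00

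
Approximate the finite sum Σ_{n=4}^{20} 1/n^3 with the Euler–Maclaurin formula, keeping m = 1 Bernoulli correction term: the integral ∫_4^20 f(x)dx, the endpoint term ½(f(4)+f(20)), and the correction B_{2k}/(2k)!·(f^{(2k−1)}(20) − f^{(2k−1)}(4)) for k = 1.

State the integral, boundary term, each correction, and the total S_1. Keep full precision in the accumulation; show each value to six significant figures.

S_1 ≈ 0.0388500

Integral: ∫_4^20 1/x^3 dx = 0.0300000.
Endpoint term: (f(4) + f(20))/2 = (0.0156250 + 0.000125000)/2 = 0.00787500.
Running total after boundary: 0.0378750.
Correction k=1: B_{2}/2! · (f^{(1)}(20) − f^{(1)}(4)) = 1/12 · (-1.87500e-05 − (-0.0117188)) = 0.000975000.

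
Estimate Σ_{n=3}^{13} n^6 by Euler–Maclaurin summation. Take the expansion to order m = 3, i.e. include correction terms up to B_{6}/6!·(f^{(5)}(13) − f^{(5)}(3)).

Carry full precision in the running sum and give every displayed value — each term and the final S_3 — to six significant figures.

S_3 ≈ 1.15627e+07

∫_3^13 x^6 dx evaluates to 8.96376e+06.
Boundary: ½(f(3) + f(13)) = ½(729.000 + 4.82681e+06) = 2.41377e+06.
Running total after boundary: 1.13775e+07.
Order-1 term: 1/12 · (2.22776e+06 − 1458.00) = 185525.
After k=1: 1.15631e+07.
Order-2 term: −1/720 · (263640 − 3240.00) = -361.667.
After k=2: 1.15627e+07.
Order-3 term: 1/30240 · (9360.00 − 2160.00) = 0.238095.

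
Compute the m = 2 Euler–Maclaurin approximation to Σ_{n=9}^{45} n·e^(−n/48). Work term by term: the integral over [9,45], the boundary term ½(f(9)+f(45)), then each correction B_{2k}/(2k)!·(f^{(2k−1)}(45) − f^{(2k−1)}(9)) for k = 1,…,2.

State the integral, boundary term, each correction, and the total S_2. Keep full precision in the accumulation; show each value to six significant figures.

S_2 ≈ 532.584

∫_9^45 x·e^(−x/48) dx evaluates to 520.096.
Endpoint term: (f(9) + f(45))/2 = (7.46126 + 17.6223)/2 = 12.5418.
Running total after boundary: 532.638.
Order-1 term: 1/12 · (0.0244754 − 0.673586) = -0.0540926.
Partial sum through k=1: 532.584.
Order-2 term: −1/720 · (0.000350558 − 0.00101200) = 9.18667e-07.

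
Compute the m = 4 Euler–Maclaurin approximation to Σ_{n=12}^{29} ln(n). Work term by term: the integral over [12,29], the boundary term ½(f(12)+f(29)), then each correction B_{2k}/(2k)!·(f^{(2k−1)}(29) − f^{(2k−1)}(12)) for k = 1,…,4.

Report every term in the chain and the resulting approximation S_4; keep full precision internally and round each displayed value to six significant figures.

S_4 ≈ 53.7547

The integral term ∫_12^29 ln(x) dx = 50.8327.
Endpoint term: (f(12) + f(29))/2 = (2.48491 + 3.36730)/2 = 2.92610.
Running total after boundary: 53.7588.
Order-1 term: 1/12 · (0.0344828 − 0.0833333) = -0.00407088.
Partial sum through k=1: 53.7547.
Order-2 term: −1/720 · (8.20042e-05 − 0.00115741) = 1.49362e-06.
Partial sum through k=2: 53.7547.
Order-3 term: 1/30240 · (1.17010e-06 − 9.64506e-05) = -3.15081e-09.
Partial sum through k=3: 53.7547.
Order-4 term: −1/1209600 · (4.17394e-08 − 2.00939e-05) = 1.65775e-11.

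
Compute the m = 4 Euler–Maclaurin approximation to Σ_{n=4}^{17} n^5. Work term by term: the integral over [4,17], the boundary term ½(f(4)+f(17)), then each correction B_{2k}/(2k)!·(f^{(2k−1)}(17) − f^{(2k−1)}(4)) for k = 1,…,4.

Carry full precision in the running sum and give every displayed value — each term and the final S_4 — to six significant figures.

S_4 ≈ 4.76736e+06

The integral term ∫_4^17 x^5 dx = 4.02225e+06.
½[f(4) + f(17)] = ½[1024.00 + 1.41986e+06] = 710440.
So far: 4.73269e+06.
Correction k=1: B_{2}/2! · (f^{(1)}(17) − f^{(1)}(4)) = 1/12 · (417605 − 1280.00) = 34693.8.
After k=1: 4.76738e+06.
Correction k=2: B_{4}/4! · (f^{(3)}(17) − f^{(3)}(4)) = −1/720 · (17340.0 − 960.000) = -22.7500.
After k=2: 4.76736e+06.
Correction k=3: B_{6}/6! · (f^{(5)}(17) − f^{(5)}(4)) = 1/30240 · (120.000 − 120.000) = 0.00000.
After k=3: 4.76736e+06.
Correction k=4: B_{8}/8! · (f^{(7)}(17) − f^{(7)}(4)) = −1/1209600 · (0.00000 − 0.00000) = 0.00000.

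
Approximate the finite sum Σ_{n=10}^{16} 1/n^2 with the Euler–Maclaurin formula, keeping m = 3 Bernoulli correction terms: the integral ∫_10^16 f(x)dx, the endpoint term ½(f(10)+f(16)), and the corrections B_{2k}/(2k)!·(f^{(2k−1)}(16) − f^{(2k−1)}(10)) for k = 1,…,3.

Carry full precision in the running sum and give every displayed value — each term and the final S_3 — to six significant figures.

The integral term ∫_10^16 1/x^2 dx = 0.0375000.
Endpoint term: (f(10) + f(16))/2 = (0.0100000 + 0.00390625)/2 = 0.00695313.
Integral + boundary = 0.0444531.
Correction k=1: B_{2}/2! · (f^{(1)}(16) − f^{(1)}(10)) = 1/12 · (-0.000488281 − (-0.00200000)) = 0.000125977.
After k=1: 0.0445791.
Correction k=2: B_{4}/4! · (f^{(3)}(16) − f^{(3)}(10)) = −1/720 · (-2.28882e-05 − (-0.000240000)) = -3.01544e-07.
After k=2: 0.0445788.
Correction k=3: B_{6}/6! · (f^{(5)}(16) − f^{(5)}(10)) = 1/30240 · (-2.68221e-06 − (-7.20000e-05)) = 2.29225e-09.

S_3 ≈ 0.0445788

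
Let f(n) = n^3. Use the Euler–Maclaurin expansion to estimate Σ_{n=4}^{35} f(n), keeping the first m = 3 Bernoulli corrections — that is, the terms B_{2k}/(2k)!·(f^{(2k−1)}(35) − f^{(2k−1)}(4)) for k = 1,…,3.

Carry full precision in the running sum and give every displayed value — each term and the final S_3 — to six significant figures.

The integral term ∫_4^35 x^3 dx = 375092.
Boundary: ½(f(4) + f(35)) = ½(64.0000 + 42875.0) = 21469.5.
So far: 396562.
Correction k=1: B_{2}/2! · (f^{(1)}(35) − f^{(1)}(4)) = 1/12 · (3675.00 − 48.0000) = 302.250.
Running total after k=1: 396864.
Correction k=2: B_{4}/4! · (f^{(3)}(35) − f^{(3)}(4)) = −1/720 · (6.00000 − 6.00000) = 0.00000.
Running total after k=2: 396864.
Correction k=3: B_{6}/6! · (f^{(5)}(35) − f^{(5)}(4)) = 1/30240 · (0.00000 − 0.00000) = 0.00000.

S_3 ≈ 396864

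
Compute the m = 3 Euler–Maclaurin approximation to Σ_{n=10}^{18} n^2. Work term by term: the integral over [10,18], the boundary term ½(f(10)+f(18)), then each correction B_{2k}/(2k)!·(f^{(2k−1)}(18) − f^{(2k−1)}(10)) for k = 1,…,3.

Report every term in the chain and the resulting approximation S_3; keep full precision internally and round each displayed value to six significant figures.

Integral: ∫_10^18 x^2 dx = 1610.67.
Boundary: ½(f(10) + f(18)) = ½(100.000 + 324.000) = 212.000.
So far: 1822.67.
k=1: B_{2}/(2)! × [f^{(1)}(18) − f^{(1)}(10)] = 1/12 × (36.0000 − 20.0000) = 1.33333.
Running total after k=1: 1824.00.
k=2: B_{4}/(4)! × [f^{(3)}(18) − f^{(3)}(10)] = −1/720 × (0.00000 − 0.00000) = 0.00000.
Running total after k=2: 1824.00.
k=3: B_{6}/(6)! × [f^{(5)}(18) − f^{(5)}(10)] = 1/30240 × (0.00000 − 0.00000) = 0.00000.

S_3 ≈ 1824.00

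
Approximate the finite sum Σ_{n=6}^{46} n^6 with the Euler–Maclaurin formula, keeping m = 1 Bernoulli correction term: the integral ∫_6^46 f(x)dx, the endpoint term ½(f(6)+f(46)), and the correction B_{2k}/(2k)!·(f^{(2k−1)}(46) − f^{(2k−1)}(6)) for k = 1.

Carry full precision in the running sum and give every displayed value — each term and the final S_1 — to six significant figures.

The integral term ∫_6^46 x^6 dx = 6.22596e+10.
½[f(6) + f(46)] = ½[46656.0 + 9.47430e+09] = 4.73717e+09.
So far: 6.69968e+10.
Correction k=1: B_{2}/2! · (f^{(1)}(46) − f^{(1)}(6)) = 1/12 · (1.23578e+09 − 46656.0) = 1.02978e+08.

S_1 ≈ 6.70998e+10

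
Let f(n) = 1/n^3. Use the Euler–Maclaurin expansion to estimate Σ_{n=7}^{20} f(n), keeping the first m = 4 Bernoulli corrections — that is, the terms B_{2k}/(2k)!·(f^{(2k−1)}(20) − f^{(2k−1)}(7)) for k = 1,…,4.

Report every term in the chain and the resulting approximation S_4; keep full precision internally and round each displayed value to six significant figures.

The integral term ∫_7^20 1/x^3 dx = 0.00895408.
Boundary: ½(f(7) + f(20)) = ½(0.00291545 + 0.000125000) = 0.00152023.
Running total after boundary: 0.0104743.
k=1: B_{2}/(2)! × [f^{(1)}(20) − f^{(1)}(7)] = 1/12 × (-1.87500e-05 − (-0.00124948)) = 0.000102561.
Running total after k=1: 0.0105769.
k=2: B_{4}/(4)! × [f^{(3)}(20) − f^{(3)}(7)] = −1/720 × (-9.37500e-07 − (-0.000509992)) = -7.07020e-07.
Running total after k=2: 0.0105762.
k=3: B_{6}/(6)! × [f^{(5)}(20) − f^{(5)}(7)] = 1/30240 × (-9.84375e-08 − (-0.000437136)) = 1.44523e-08.
Running total after k=3: 0.0105762.
k=4: B_{8}/(8)! × [f^{(7)}(20) − f^{(7)}(7)] = −1/1209600 × (-1.77188e-08 − (-0.000642322)) = -5.31005e-10.

S_4 ≈ 0.0105762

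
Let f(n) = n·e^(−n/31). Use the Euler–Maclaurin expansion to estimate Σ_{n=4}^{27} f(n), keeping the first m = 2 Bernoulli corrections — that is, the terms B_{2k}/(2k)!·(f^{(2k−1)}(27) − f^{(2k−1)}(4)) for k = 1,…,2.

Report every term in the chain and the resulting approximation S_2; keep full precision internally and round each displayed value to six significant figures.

∫_4^27 x·e^(−x/31) dx evaluates to 201.110.
Boundary: ½(f(4) + f(27)) = ½(3.51578 + 11.3008) = 7.40827.
So far: 208.518.
Correction k=1: B_{2}/2! · (f^{(1)}(27) − f^{(1)}(4)) = 1/12 · (0.0540060 − 0.765533) = -0.0592939.
Partial sum through k=1: 208.459.
Correction k=2: B_{4}/4! · (f^{(3)}(27) − f^{(3)}(4)) = −1/720 · (0.000927262 − 0.00262583) = 2.35913e-06.

S_2 ≈ 208.459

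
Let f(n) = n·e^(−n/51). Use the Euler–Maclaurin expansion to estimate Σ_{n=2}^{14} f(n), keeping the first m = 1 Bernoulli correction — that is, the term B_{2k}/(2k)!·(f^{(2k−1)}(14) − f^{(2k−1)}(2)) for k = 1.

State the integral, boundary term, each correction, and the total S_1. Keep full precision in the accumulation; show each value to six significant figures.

Integral: ∫_2^14 x·e^(−x/51) dx = 79.8353.
½[f(2) + f(14)] = ½[1.92309 + 10.6392] = 6.28116.
So far: 86.1165.
k=1: B_{2}/(2)! × [f^{(1)}(14) − f^{(1)}(2)] = 1/12 × (0.551332 − 0.923836) = -0.0310419.

S_1 ≈ 86.0854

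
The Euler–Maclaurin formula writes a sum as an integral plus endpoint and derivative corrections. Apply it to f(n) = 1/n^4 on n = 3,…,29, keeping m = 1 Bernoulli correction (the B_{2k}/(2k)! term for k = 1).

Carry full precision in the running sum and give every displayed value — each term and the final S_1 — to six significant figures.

∫_3^29 1/x^4 dx evaluates to 0.0123320.
Boundary: ½(f(3) + f(29)) = ½(0.0123457 + 1.41387e-06) = 0.00617355.
Running total after boundary: 0.0185056.
Correction k=1: B_{2}/2! · (f^{(1)}(29) − f^{(1)}(3)) = 1/12 · (-1.95016e-07 − (-0.0164609)) = 0.00137173.

S_1 ≈ 0.0198773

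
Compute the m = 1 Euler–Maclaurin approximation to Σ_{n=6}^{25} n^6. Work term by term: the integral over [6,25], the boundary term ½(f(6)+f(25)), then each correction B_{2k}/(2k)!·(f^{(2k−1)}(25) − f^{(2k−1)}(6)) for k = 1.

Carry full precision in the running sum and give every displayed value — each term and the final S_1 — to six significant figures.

∫_6^25 x^6 dx evaluates to 8.71891e+08.
½[f(6) + f(25)] = ½[46656.0 + 2.44141e+08] = 1.22094e+08.
Running total after boundary: 9.93984e+08.
Order-1 term: 1/12 · (5.85938e+07 − 46656.0) = 4.87892e+06.

S_1 ≈ 9.98863e+08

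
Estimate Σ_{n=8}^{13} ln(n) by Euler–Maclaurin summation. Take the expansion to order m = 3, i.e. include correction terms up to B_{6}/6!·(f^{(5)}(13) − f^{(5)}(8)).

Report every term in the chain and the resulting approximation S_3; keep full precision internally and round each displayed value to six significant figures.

Integral: ∫_8^13 ln(x) dx = 11.7088.
Boundary: ½(f(8) + f(13)) = ½(2.07944 + 2.56495) = 2.32220.
Integral + boundary = 14.0310.
Order-1 term: 1/12 · (0.0769231 − 0.125000) = -0.00400641.
Running total after k=1: 14.0270.
Order-2 term: −1/720 · (0.000910332 − 0.00390625) = 4.16100e-06.
Running total after k=2: 14.0270.
Order-3 term: 1/30240 · (6.46390e-05 − 0.000732422) = -2.20828e-08.

S_3 ≈ 14.0270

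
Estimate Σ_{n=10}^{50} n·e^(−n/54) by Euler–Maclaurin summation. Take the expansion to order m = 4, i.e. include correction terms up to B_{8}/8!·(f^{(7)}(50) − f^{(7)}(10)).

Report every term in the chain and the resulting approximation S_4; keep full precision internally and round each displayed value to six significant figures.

The integral term ∫_10^50 x·e^(−x/54) dx = 646.905.
Endpoint term: (f(10) + f(50))/2 = (8.30950 + 19.8082)/2 = 14.0589.
Running total after boundary: 660.964.
k=1: B_{2}/(2)! × [f^{(1)}(50) − f^{(1)}(10)] = 1/12 × (0.0293455 − 0.677071) = -0.0539771.
Partial sum through k=1: 660.910.
k=2: B_{4}/(4)! × [f^{(3)}(50) − f^{(3)}(10)] = −1/720 × (0.000281781 − 0.000802116) = 7.22688e-07.
Partial sum through k=2: 660.910.
k=3: B_{6}/(6)! × [f^{(5)}(50) − f^{(5)}(10)] = 1/30240 × (1.89814e-07 − 4.70522e-07) = -9.28265e-12.
Partial sum through k=3: 660.910.
k=4: B_{8}/(8)! × [f^{(7)}(50) − f^{(7)}(10)] = −1/1209600 × (9.70494e-11 − 2.28384e-10) = 1.08577e-16.

S_4 ≈ 660.910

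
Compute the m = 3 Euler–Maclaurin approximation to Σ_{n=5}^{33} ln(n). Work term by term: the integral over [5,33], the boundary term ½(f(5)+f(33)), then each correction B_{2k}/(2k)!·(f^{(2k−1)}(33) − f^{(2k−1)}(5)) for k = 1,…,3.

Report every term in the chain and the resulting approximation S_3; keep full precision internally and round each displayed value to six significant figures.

The integral term ∫_5^33 ln(x) dx = 79.3376.
Endpoint term: (f(5) + f(33))/2 = (1.60944 + 3.49651)/2 = 2.55297.
Integral + boundary = 81.8905.
Order-1 term: 1/12 · (0.0303030 − 0.200000) = -0.0141414.
After k=1: 81.8764.
Order-2 term: −1/720 · (5.56529e-05 − 0.0160000) = 2.21449e-05.
After k=2: 81.8764.
Order-3 term: 1/30240 · (6.13256e-07 − 0.00768000) = -2.53948e-07.

S_3 ≈ 81.8764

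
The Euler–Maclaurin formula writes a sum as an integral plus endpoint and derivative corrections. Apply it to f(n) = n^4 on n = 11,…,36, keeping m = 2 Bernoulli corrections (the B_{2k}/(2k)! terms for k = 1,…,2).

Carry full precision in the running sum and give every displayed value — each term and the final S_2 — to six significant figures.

S_2 ≈ 1.29233e+07

The integral term ∫_11^36 x^4 dx = 1.20610e+07.
½[f(11) + f(36)] = ½[14641.0 + 1.67962e+06] = 847128.
So far: 1.29082e+07.
k=1: B_{2}/(2)! × [f^{(1)}(36) − f^{(1)}(11)] = 1/12 × (186624 − 5324.00) = 15108.3.
Partial sum through k=1: 1.29233e+07.
k=2: B_{4}/(4)! × [f^{(3)}(36) − f^{(3)}(11)] = −1/720 × (864.000 − 264.000) = -0.833333.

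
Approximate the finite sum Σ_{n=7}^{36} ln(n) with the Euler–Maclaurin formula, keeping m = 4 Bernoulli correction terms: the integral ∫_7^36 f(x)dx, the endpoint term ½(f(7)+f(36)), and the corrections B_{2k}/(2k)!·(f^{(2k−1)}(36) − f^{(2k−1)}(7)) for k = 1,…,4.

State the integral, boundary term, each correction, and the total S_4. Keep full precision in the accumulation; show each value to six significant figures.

Integral: ∫_7^36 ln(x) dx = 86.3853.
½[f(7) + f(36)] = ½[1.94591 + 3.58352] = 2.76471.
Integral + boundary = 89.1500.
Correction k=1: B_{2}/2! · (f^{(1)}(36) − f^{(1)}(7)) = 1/12 · (0.0277778 − 0.142857) = -0.00958995.
Partial sum through k=1: 89.1404.
Correction k=2: B_{4}/4! · (f^{(3)}(36) − f^{(3)}(7)) = −1/720 · (4.28669e-05 − 0.00583090) = 8.03894e-06.
Partial sum through k=2: 89.1404.
Correction k=3: B_{6}/6! · (f^{(5)}(36) − f^{(5)}(7)) = 1/30240 · (3.96916e-07 − 0.00142798) = -4.72083e-08.
Partial sum through k=3: 89.1404.
Correction k=4: B_{8}/8! · (f^{(7)}(36) − f^{(7)}(7)) = −1/1209600 · (9.18787e-09 − 0.000874271) = 7.22770e-10.

S_4 ≈ 89.1404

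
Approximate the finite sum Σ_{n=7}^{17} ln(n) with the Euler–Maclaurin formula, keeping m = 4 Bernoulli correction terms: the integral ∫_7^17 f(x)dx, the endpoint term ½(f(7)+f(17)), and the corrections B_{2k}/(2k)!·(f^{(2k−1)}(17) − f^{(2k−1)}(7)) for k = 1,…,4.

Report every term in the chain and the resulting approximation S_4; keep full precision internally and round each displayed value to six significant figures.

S_4 ≈ 26.9258

The integral term ∫_7^17 ln(x) dx = 24.5433.
Endpoint term: (f(7) + f(17))/2 = (1.94591 + 2.83321)/2 = 2.38956.
Integral + boundary = 26.9328.
Correction k=1: B_{2}/2! · (f^{(1)}(17) − f^{(1)}(7)) = 1/12 · (0.0588235 − 0.142857) = -0.00700280.
Partial sum through k=1: 26.9258.
Correction k=2: B_{4}/4! · (f^{(3)}(17) − f^{(3)}(7)) = −1/720 · (0.000407083 − 0.00583090) = 7.53308e-06.
Partial sum through k=2: 26.9258.
Correction k=3: B_{6}/6! · (f^{(5)}(17) − f^{(5)}(7)) = 1/30240 · (1.69031e-05 − 0.00142798) = -4.66625e-08.
Partial sum through k=3: 26.9258.
Correction k=4: B_{8}/8! · (f^{(7)}(17) − f^{(7)}(7)) = −1/1209600 · (1.75465e-06 − 0.000874271) = 7.21327e-10.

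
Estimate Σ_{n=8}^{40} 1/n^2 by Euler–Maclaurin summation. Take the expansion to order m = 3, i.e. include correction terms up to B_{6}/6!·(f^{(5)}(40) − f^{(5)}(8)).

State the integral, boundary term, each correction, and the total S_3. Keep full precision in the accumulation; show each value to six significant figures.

S_3 ≈ 0.108447

The integral term ∫_8^40 1/x^2 dx = 0.100000.
Boundary: ½(f(8) + f(40)) = ½(0.0156250 + 0.000625000) = 0.00812500.
So far: 0.108125.
Correction k=1: B_{2}/2! · (f^{(1)}(40) − f^{(1)}(8)) = 1/12 · (-3.12500e-05 − (-0.00390625)) = 0.000322917.
After k=1: 0.108448.
Correction k=2: B_{4}/4! · (f^{(3)}(40) − f^{(3)}(8)) = −1/720 · (-2.34375e-07 − (-0.000732422)) = -1.01693e-06.
After k=2: 0.108447.
Correction k=3: B_{6}/6! · (f^{(5)}(40) − f^{(5)}(8)) = 1/30240 · (-4.39453e-09 − (-0.000343323)) = 1.13531e-08.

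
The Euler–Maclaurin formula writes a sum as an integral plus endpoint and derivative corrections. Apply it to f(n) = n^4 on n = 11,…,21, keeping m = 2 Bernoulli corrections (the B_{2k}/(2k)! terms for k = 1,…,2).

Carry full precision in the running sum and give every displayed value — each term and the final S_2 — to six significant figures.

The integral term ∫_11^21 x^4 dx = 784610.
Endpoint term: (f(11) + f(21))/2 = (14641.0 + 194481)/2 = 104561.
Running total after boundary: 889171.
Order-1 term: 1/12 · (37044.0 − 5324.00) = 2643.33.
Partial sum through k=1: 891814.
Order-2 term: −1/720 · (504.000 − 264.000) = -0.333333.

S_2 ≈ 891814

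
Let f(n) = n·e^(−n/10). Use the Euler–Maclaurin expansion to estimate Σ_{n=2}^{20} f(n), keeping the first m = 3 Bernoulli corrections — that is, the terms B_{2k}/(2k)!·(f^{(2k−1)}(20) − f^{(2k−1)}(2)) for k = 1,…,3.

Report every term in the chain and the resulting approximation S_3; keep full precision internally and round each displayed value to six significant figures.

The integral term ∫_2^20 x·e^(−x/10) dx = 57.6471.
½[f(2) + f(20)] = ½[1.63746 + 2.70671] = 2.17208.
So far: 59.8192.
Order-1 term: 1/12 · (-0.135335 − 0.654985) = -0.0658600.
After k=1: 59.7533.
Order-2 term: −1/720 · (0.00135335 − 0.0229245) = 2.99599e-05.
After k=2: 59.7534.
Order-3 term: 1/30240 · (4.06006e-05 − 0.000392991) = -1.16531e-08.

S_3 ≈ 59.7534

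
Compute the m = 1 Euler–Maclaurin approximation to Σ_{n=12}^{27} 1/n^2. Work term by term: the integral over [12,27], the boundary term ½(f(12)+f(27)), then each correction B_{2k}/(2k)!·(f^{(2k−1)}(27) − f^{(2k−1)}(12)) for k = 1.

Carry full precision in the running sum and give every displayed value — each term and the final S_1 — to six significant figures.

S_1 ≈ 0.0505424

Integral: ∫_12^27 1/x^2 dx = 0.0462963.
Boundary: ½(f(12) + f(27)) = ½(0.00694444 + 0.00137174) = 0.00415809.
So far: 0.0504544.
Order-1 term: 1/12 · (-0.000101611 − (-0.00115741)) = 8.79831e-05.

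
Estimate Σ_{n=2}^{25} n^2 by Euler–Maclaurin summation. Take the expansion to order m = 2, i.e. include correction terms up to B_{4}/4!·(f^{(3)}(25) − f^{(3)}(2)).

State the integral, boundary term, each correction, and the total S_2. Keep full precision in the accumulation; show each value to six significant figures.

Integral: ∫_2^25 x^2 dx = 5205.67.
½[f(2) + f(25)] = ½[4.00000 + 625.000] = 314.500.
Integral + boundary = 5520.17.
Order-1 term: 1/12 · (50.0000 − 4.00000) = 3.83333.
After k=1: 5524.00.
Order-2 term: −1/720 · (0.00000 − 0.00000) = 0.00000.

S_2 ≈ 5524.00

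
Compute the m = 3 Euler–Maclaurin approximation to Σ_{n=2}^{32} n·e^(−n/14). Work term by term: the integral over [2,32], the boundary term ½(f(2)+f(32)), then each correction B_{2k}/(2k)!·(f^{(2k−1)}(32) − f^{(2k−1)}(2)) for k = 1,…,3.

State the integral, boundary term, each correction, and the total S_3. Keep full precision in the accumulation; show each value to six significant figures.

S_3 ≈ 131.106

The integral term ∫_2^32 x·e^(−x/14) dx = 128.685.
½[f(2) + f(32)] = ½[1.73376 + 3.25444] = 2.49410.
Integral + boundary = 131.179.
Correction k=1: B_{2}/2! · (f^{(1)}(32) − f^{(1)}(2)) = 1/12 · (-0.130759 − 0.743038) = -0.0728164.
Partial sum through k=1: 131.106.
Correction k=2: B_{4}/4! · (f^{(3)}(32) − f^{(3)}(2)) = −1/720 · (0.000370632 − 0.0126367) = 1.70362e-05.
Partial sum through k=2: 131.106.
Correction k=3: B_{6}/6! · (f^{(5)}(32) − f^{(5)}(2)) = 1/30240 · (7.18572e-06 − 0.000109604) = -3.38685e-09.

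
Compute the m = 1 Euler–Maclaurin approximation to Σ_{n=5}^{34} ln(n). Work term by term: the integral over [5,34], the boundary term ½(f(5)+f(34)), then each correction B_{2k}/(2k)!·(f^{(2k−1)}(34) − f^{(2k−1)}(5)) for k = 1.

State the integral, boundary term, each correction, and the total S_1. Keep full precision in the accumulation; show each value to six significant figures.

The integral term ∫_5^34 ln(x) dx = 82.8491.
Boundary: ½(f(5) + f(34)) = ½(1.60944 + 3.52636) = 2.56790.
Running total after boundary: 85.4170.
k=1: B_{2}/(2)! × [f^{(1)}(34) − f^{(1)}(5)] = 1/12 × (0.0294118 − 0.200000) = -0.0142157.

S_1 ≈ 85.4028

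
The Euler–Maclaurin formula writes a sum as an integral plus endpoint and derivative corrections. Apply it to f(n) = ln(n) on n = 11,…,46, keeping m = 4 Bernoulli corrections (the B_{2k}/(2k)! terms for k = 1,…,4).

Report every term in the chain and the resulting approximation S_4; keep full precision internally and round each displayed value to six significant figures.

S_4 ≈ 117.848

Integral: ∫_11^46 ln(x) dx = 114.741.
Boundary: ½(f(11) + f(46)) = ½(2.39790 + 3.82864) = 3.11327.
So far: 117.854.
Correction k=1: B_{2}/2! · (f^{(1)}(46) − f^{(1)}(11)) = 1/12 · (0.0217391 − 0.0909091) = -0.00576416.
After k=1: 117.848.
Correction k=2: B_{4}/4! · (f^{(3)}(46) − f^{(3)}(11)) = −1/720 · (2.05474e-05 − 0.00150263) = 2.05845e-06.
After k=2: 117.848.
Correction k=3: B_{6}/6! · (f^{(5)}(46) − f^{(5)}(11)) = 1/30240 · (1.16526e-07 − 0.000149021) = -4.92409e-09.
After k=3: 117.848.
Correction k=4: B_{8}/8! · (f^{(7)}(46) − f^{(7)}(11)) = −1/1209600 · (1.65207e-09 − 3.69474e-05) = 3.05438e-11.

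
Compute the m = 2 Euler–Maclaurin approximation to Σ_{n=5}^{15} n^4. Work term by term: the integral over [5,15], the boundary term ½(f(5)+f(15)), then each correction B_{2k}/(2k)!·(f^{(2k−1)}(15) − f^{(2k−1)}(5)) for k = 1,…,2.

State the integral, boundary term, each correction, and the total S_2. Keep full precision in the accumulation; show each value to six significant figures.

S_2 ≈ 177958

Integral: ∫_5^15 x^4 dx = 151250.
½[f(5) + f(15)] = ½[625.000 + 50625.0] = 25625.0.
Running total after boundary: 176875.
Correction k=1: B_{2}/2! · (f^{(1)}(15) − f^{(1)}(5)) = 1/12 · (13500.0 − 500.000) = 1083.33.
Running total after k=1: 177958.
Correction k=2: B_{4}/4! · (f^{(3)}(15) − f^{(3)}(5)) = −1/720 · (360.000 − 120.000) = -0.333333.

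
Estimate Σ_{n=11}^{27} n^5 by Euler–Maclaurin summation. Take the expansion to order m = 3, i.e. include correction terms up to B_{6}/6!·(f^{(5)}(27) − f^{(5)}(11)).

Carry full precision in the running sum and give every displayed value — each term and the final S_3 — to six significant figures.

Integral: ∫_11^27 x^5 dx = 6.42748e+07.
½[f(11) + f(27)] = ½[161051 + 1.43489e+07] = 7.25498e+06.
Integral + boundary = 7.15298e+07.
Correction k=1: B_{2}/2! · (f^{(1)}(27) − f^{(1)}(11)) = 1/12 · (2.65720e+06 − 73205.0) = 215333.
Running total after k=1: 7.17451e+07.
Correction k=2: B_{4}/4! · (f^{(3)}(27) − f^{(3)}(11)) = −1/720 · (43740.0 − 7260.00) = -50.6667.
Running total after k=2: 7.17451e+07.
Correction k=3: B_{6}/6! · (f^{(5)}(27) − f^{(5)}(11)) = 1/30240 · (120.000 − 120.000) = 0.00000.

S_3 ≈ 7.17451e+07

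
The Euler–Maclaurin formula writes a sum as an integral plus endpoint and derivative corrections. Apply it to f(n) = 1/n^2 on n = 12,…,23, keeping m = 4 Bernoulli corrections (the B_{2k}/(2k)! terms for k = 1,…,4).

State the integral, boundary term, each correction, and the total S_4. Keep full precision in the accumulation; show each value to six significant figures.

∫_12^23 1/x^2 dx evaluates to 0.0398551.
Endpoint term: (f(12) + f(23))/2 = (0.00694444 + 0.00189036)/2 = 0.00441740.
Running total after boundary: 0.0442725.
k=1: B_{2}/(2)! × [f^{(1)}(23) − f^{(1)}(12)] = 1/12 × (-0.000164379 − (-0.00115741)) = 8.27524e-05.
After k=1: 0.0443552.
k=2: B_{4}/(4)! × [f^{(3)}(23) − f^{(3)}(12)] = −1/720 × (-3.72883e-06 − (-9.64506e-05)) = -1.28780e-07.
After k=2: 0.0443551.
k=3: B_{6}/(6)! × [f^{(5)}(23) − f^{(5)}(12)] = 1/30240 × (-2.11465e-07 − (-2.00939e-05)) = 6.57487e-10.
After k=3: 0.0443551.
k=4: B_{8}/(8)! × [f^{(7)}(23) − f^{(7)}(12)] = −1/1209600 × (-2.23857e-08 − (-7.81429e-06)) = -6.44172e-12.

S_4 ≈ 0.0443551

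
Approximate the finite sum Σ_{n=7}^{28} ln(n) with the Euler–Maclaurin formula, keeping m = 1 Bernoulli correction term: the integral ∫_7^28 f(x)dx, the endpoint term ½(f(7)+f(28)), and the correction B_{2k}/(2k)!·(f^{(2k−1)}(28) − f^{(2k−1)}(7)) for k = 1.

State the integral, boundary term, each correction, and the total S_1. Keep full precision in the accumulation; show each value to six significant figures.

The integral term ∫_7^28 ln(x) dx = 58.6804.
Endpoint term: (f(7) + f(28))/2 = (1.94591 + 3.33220)/2 = 2.63906.
So far: 61.3194.
k=1: B_{2}/(2)! × [f^{(1)}(28) − f^{(1)}(7)] = 1/12 × (0.0357143 − 0.142857) = -0.00892857.

S_1 ≈ 61.3105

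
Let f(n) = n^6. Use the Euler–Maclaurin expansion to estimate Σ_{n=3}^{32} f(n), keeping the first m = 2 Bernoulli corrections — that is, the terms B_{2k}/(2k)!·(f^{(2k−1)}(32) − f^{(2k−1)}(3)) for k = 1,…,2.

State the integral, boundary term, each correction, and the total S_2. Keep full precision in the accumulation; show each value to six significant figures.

S_2 ≈ 5.46218e+09

Integral: ∫_3^32 x^6 dx = 4.90853e+09.
Endpoint term: (f(3) + f(32))/2 = (729.000 + 1.07374e+09)/2 = 5.36871e+08.
Running total after boundary: 5.44541e+09.
k=1: B_{2}/(2)! × [f^{(1)}(32) − f^{(1)}(3)] = 1/12 × (2.01327e+08 − 1458.00) = 1.67771e+07.
Partial sum through k=1: 5.46218e+09.
k=2: B_{4}/(4)! × [f^{(3)}(32) − f^{(3)}(3)] = −1/720 × (3.93216e+06 − 3240.00) = -5456.83.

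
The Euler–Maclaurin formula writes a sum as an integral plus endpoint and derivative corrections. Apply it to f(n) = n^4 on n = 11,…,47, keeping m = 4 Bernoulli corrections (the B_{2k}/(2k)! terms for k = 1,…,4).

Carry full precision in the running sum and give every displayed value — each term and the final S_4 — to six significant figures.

∫_11^47 x^4 dx evaluates to 4.58368e+07.
Boundary: ½(f(11) + f(47)) = ½(14641.0 + 4.87968e+06) = 2.44716e+06.
Integral + boundary = 4.82840e+07.
Order-1 term: 1/12 · (415292 − 5324.00) = 34164.0.
Partial sum through k=1: 4.83181e+07.
Order-2 term: −1/720 · (1128.00 − 264.000) = -1.20000.
Partial sum through k=2: 4.83181e+07.
Order-3 term: 1/30240 · (0.00000 − 0.00000) = 0.00000.
Partial sum through k=3: 4.83181e+07.
Order-4 term: −1/1209600 · (0.00000 − 0.00000) = 0.00000.

S_4 ≈ 4.83181e+07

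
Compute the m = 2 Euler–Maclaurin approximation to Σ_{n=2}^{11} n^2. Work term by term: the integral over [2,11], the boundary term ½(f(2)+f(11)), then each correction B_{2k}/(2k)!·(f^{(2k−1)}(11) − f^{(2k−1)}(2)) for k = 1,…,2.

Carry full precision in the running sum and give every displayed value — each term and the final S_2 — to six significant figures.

S_2 ≈ 505.000

The integral term ∫_2^11 x^2 dx = 441.000.
½[f(2) + f(11)] = ½[4.00000 + 121.000] = 62.5000.
Integral + boundary = 503.500.
Order-1 term: 1/12 · (22.0000 − 4.00000) = 1.50000.
After k=1: 505.000.
Order-2 term: −1/720 · (0.00000 − 0.00000) = 0.00000.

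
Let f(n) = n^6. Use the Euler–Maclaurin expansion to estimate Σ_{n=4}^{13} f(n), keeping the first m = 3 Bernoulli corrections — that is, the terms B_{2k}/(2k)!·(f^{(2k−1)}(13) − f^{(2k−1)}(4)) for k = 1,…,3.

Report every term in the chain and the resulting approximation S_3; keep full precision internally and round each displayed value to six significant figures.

∫_4^13 x^6 dx evaluates to 8.96173e+06.
½[f(4) + f(13)] = ½[4096.00 + 4.82681e+06] = 2.41545e+06.
Integral + boundary = 1.13772e+07.
k=1: B_{2}/(2)! × [f^{(1)}(13) − f^{(1)}(4)] = 1/12 × (2.22776e+06 − 6144.00) = 185134.
After k=1: 1.15623e+07.
k=2: B_{4}/(4)! × [f^{(3)}(13) − f^{(3)}(4)] = −1/720 × (263640 − 7680.00) = -355.500.
After k=2: 1.15620e+07.
k=3: B_{6}/(6)! × [f^{(5)}(13) − f^{(5)}(4)] = 1/30240 × (9360.00 − 2880.00) = 0.214286.

S_3 ≈ 1.15620e+07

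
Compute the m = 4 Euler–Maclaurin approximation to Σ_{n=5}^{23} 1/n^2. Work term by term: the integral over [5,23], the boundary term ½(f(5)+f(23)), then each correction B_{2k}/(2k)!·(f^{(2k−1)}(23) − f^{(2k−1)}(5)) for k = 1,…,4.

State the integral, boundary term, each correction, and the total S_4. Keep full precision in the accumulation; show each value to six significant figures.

S_4 ≈ 0.178776

Integral: ∫_5^23 1/x^2 dx = 0.156522.
Endpoint term: (f(5) + f(23))/2 = (0.0400000 + 0.00189036)/2 = 0.0209452.
So far: 0.177467.
k=1: B_{2}/(2)! × [f^{(1)}(23) − f^{(1)}(5)] = 1/12 × (-0.000164379 − (-0.0160000)) = 0.00131964.
Running total after k=1: 0.178787.
k=2: B_{4}/(4)! × [f^{(3)}(23) − f^{(3)}(5)] = −1/720 × (-3.72883e-06 − (-0.00768000)) = -1.06615e-05.
Running total after k=2: 0.178776.
k=3: B_{6}/(6)! × [f^{(5)}(23) − f^{(5)}(5)] = 1/30240 × (-2.11465e-07 − (-0.00921600)) = 3.04755e-07.
Running total after k=3: 0.178776.
k=4: B_{8}/(8)! × [f^{(7)}(23) − f^{(7)}(5)] = −1/1209600 × (-2.23857e-08 − (-0.0206438)) = -1.70666e-08.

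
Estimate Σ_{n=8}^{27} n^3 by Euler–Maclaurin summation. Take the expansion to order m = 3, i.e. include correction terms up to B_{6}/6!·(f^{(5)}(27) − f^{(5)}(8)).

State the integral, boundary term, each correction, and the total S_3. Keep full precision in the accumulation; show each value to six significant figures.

S_3 ≈ 142100

The integral term ∫_8^27 x^3 dx = 131836.
½[f(8) + f(27)] = ½[512.000 + 19683.0] = 10097.5.
Integral + boundary = 141934.
Correction k=1: B_{2}/2! · (f^{(1)}(27) − f^{(1)}(8)) = 1/12 · (2187.00 − 192.000) = 166.250.
Partial sum through k=1: 142100.
Correction k=2: B_{4}/4! · (f^{(3)}(27) − f^{(3)}(8)) = −1/720 · (6.00000 − 6.00000) = 0.00000.
Partial sum through k=2: 142100.
Correction k=3: B_{6}/6! · (f^{(5)}(27) − f^{(5)}(8)) = 1/30240 · (0.00000 − 0.00000) = 0.00000.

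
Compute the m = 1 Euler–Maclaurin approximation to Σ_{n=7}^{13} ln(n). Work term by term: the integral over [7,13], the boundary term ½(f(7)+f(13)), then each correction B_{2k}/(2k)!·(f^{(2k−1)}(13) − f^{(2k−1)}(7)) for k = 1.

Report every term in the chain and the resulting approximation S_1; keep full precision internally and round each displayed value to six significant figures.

The integral term ∫_7^13 ln(x) dx = 13.7230.
Boundary: ½(f(7) + f(13)) = ½(1.94591 + 2.56495) = 2.25543.
Integral + boundary = 15.9784.
k=1: B_{2}/(2)! × [f^{(1)}(13) − f^{(1)}(7)] = 1/12 × (0.0769231 − 0.142857) = -0.00549451.

S_1 ≈ 15.9729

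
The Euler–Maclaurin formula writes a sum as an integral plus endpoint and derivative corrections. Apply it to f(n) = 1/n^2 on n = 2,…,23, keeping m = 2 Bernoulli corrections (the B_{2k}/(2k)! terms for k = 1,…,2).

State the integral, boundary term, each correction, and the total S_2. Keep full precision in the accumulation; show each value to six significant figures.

S_2 ≈ 0.602245

Integral: ∫_2^23 1/x^2 dx = 0.456522.
Boundary: ½(f(2) + f(23)) = ½(0.250000 + 0.00189036) = 0.125945.
Running total after boundary: 0.582467.
Order-1 term: 1/12 · (-0.000164379 − (-0.250000)) = 0.0208196.
After k=1: 0.603287.
Order-2 term: −1/720 · (-3.72883e-06 − (-0.750000)) = -0.00104166.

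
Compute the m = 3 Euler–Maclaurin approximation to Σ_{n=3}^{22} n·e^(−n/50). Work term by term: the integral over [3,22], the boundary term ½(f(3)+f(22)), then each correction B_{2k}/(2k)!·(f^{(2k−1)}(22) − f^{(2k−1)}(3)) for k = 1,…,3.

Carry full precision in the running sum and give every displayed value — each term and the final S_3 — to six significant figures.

S_3 ≈ 185.598

∫_3^22 x·e^(−x/50) dx evaluates to 177.145.
Endpoint term: (f(3) + f(22))/2 = (2.82529 + 14.1688)/2 = 8.49705.
So far: 185.642.
Correction k=1: B_{2}/2! · (f^{(1)}(22) − f^{(1)}(3)) = 1/12 · (0.360660 − 0.885259) = -0.0437165.
After k=1: 185.598.
Correction k=2: B_{4}/4! · (f^{(3)}(22) − f^{(3)}(3)) = −1/720 · (0.000659493 − 0.00110752) = 6.22252e-07.
After k=2: 185.598.
Correction k=3: B_{6}/6! · (f^{(5)}(22) − f^{(5)}(3)) = 1/30240 · (4.69889e-07 − 7.44371e-07) = -9.07678e-12.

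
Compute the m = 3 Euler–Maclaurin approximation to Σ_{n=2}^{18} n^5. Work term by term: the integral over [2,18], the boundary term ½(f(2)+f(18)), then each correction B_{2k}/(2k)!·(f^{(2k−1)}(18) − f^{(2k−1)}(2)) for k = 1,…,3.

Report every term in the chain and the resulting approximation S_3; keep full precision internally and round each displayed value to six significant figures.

S_3 ≈ 6.65720e+06

Integral: ∫_2^18 x^5 dx = 5.66869e+06.
½[f(2) + f(18)] = ½[32.0000 + 1.88957e+06] = 944800.
So far: 6.61349e+06.
Correction k=1: B_{2}/2! · (f^{(1)}(18) − f^{(1)}(2)) = 1/12 · (524880 − 80.0000) = 43733.3.
Partial sum through k=1: 6.65723e+06.
Correction k=2: B_{4}/4! · (f^{(3)}(18) − f^{(3)}(2)) = −1/720 · (19440.0 − 240.000) = -26.6667.
Partial sum through k=2: 6.65720e+06.
Correction k=3: B_{6}/6! · (f^{(5)}(18) − f^{(5)}(2)) = 1/30240 · (120.000 − 120.000) = 0.00000.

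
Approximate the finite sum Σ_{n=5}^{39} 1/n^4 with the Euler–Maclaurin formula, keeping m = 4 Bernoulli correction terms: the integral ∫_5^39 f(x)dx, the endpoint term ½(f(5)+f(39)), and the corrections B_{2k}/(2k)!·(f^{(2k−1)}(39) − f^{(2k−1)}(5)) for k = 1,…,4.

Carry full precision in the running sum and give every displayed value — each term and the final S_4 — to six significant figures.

S_4 ≈ 0.00356590

∫_5^39 1/x^4 dx evaluates to 0.00266105.
Boundary: ½(f(5) + f(39)) = ½(0.00160000 + 4.32257e-07) = 0.000800216.
Integral + boundary = 0.00346126.
Order-1 term: 1/12 · (-4.43340e-08 − (-0.00128000)) = 0.000106663.
Running total after k=1: 0.00356793.
Order-2 term: −1/720 · (-8.74438e-10 − (-0.00153600)) = -2.13333e-06.
Running total after k=2: 0.00356579.
Order-3 term: 1/30240 · (-3.21950e-11 − (-0.00344064)) = 1.13778e-07.
Running total after k=3: 0.00356591.
Order-4 term: −1/1209600 · (-1.90503e-12 − (-0.0123863)) = -1.02400e-08.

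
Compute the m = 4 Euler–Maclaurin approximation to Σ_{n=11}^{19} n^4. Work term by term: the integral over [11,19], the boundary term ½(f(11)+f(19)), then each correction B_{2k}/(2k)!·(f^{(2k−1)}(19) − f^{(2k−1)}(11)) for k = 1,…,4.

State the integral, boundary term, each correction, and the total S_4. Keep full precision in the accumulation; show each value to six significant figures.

The integral term ∫_11^19 x^4 dx = 463010.
Boundary: ½(f(11) + f(19)) = ½(14641.0 + 130321) = 72481.0.
Running total after boundary: 535491.
Correction k=1: B_{2}/2! · (f^{(1)}(19) − f^{(1)}(11)) = 1/12 · (27436.0 − 5324.00) = 1842.67.
After k=1: 537333.
Correction k=2: B_{4}/4! · (f^{(3)}(19) − f^{(3)}(11)) = −1/720 · (456.000 − 264.000) = -0.266667.
After k=2: 537333.
Correction k=3: B_{6}/6! · (f^{(5)}(19) − f^{(5)}(11)) = 1/30240 · (0.00000 − 0.00000) = 0.00000.
After k=3: 537333.
Correction k=4: B_{8}/8! · (f^{(7)}(19) − f^{(7)}(11)) = −1/1209600 · (0.00000 − 0.00000) = 0.00000.

S_4 ≈ 537333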